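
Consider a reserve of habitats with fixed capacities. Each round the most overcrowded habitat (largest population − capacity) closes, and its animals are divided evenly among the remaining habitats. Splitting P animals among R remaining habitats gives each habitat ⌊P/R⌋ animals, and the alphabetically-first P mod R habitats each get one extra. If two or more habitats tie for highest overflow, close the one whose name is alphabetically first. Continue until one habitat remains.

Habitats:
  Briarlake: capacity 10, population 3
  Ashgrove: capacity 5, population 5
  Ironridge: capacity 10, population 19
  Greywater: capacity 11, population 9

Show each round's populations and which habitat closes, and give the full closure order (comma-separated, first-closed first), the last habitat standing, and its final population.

Closure order: Ironridge, Ashgrove, Greywater
Last habitat: Briarlake with 36 animals

Round 1: Ashgrove=5 Briarlake=3 Greywater=9 Ironridge=19 → close Ironridge (overflow 9)
  19÷3 = 6 each, +1 to first 1
Round 2: Ashgrove=12 Briarlake=9 Greywater=15 → close Ashgrove (overflow 7)
  12÷2 = 6 each, +1 to first 0
Round 3: Briarlake=15 Greywater=21 → close Greywater (overflow 10)
  21÷1 = 21 each, +1 to first 0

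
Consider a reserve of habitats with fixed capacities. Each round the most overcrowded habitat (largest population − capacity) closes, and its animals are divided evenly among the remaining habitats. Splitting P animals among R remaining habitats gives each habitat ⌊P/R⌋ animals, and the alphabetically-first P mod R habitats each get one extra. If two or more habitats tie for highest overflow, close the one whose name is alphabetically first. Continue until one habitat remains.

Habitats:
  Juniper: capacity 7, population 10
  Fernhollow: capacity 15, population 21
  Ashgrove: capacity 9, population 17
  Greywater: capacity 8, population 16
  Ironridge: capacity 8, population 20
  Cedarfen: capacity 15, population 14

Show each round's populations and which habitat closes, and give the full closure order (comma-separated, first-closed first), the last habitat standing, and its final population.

Round 1: Ashgrove=17 Cedarfen=14 Fernhollow=21 Greywater=16 Ironridge=20 Juniper=10 → close Ironridge (overflow 12)
  20÷5 = 4 each, +1 to first 0
Round 2: Ashgrove=21 Cedarfen=18 Fernhollow=25 Greywater=20 Juniper=14 → close Ashgrove (overflow 12)
  21÷4 = 5 each, +1 to first 1
Round 3: Cedarfen=24 Fernhollow=30 Greywater=25 Juniper=19 → close Greywater (overflow 17)
  25÷3 = 8 each, +1 to first 1
Round 4: Cedarfen=33 Fernhollow=38 Juniper=27 → close Fernhollow (overflow 23)
  38÷2 = 19 each, +1 to first 0
Round 5: Cedarfen=52 Juniper=46 → close Juniper (overflow 39)
  46÷1 = 46 each, +1 to first 0

Closure order: Ironridge, Ashgrove, Greywater, Fernhollow, Juniper
Last habitat: Cedarfen with 98 animals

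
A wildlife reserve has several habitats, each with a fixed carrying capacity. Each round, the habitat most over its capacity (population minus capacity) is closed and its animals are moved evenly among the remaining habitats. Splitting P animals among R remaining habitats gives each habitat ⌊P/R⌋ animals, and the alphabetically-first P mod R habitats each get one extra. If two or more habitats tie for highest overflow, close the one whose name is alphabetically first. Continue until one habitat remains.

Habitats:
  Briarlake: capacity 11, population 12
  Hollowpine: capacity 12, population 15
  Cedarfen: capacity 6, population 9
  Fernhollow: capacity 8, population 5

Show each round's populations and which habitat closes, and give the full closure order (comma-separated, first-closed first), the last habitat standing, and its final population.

Closure order: Cedarfen, Hollowpine, Briarlake
Last habitat: Fernhollow with 41 animals

Round 1: Briarlake=12 Cedarfen=9 Fernhollow=5 Hollowpine=15 → close Cedarfen (overflow 3)
  9÷3 = 3 each, +1 to first 0
Round 2: Briarlake=15 Fernhollow=8 Hollowpine=18 → close Hollowpine (overflow 6)
  18÷2 = 9 each, +1 to first 0
Round 3: Briarlake=24 Fernhollow=17 → close Briarlake (overflow 13)
  24÷1 = 24 each, +1 to first 0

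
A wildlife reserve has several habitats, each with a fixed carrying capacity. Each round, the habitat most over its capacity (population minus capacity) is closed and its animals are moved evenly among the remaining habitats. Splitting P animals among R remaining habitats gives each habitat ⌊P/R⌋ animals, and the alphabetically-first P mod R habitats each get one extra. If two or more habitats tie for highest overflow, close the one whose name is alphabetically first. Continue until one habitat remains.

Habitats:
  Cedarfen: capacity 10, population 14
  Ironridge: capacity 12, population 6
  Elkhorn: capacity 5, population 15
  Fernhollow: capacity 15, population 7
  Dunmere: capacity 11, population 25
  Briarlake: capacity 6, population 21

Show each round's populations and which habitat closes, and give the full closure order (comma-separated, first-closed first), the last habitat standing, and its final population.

Closure order: Briarlake, Dunmere, Elkhorn, Cedarfen, Ironridge
Last habitat: Fernhollow with 88 animals

Round 1: Briarlake=21 Cedarfen=14 Dunmere=25 Elkhorn=15 Fernhollow=7 Ironridge=6 → close Briarlake (overflow 15)
  21÷5 = 4 each, +1 to first 1
Round 2: Cedarfen=19 Dunmere=29 Elkhorn=19 Fernhollow=11 Ironridge=10 → close Dunmere (overflow 18)
  29÷4 = 7 each, +1 to first 1
Round 3: Cedarfen=27 Elkhorn=26 Fernhollow=18 Ironridge=17 → close Elkhorn (overflow 21)
  26÷3 = 8 each, +1 to first 2
Round 4: Cedarfen=36 Fernhollow=27 Ironridge=25 → close Cedarfen (overflow 26)
  36÷2 = 18 each, +1 to first 0
Round 5: Fernhollow=45 Ironridge=43 → close Ironridge (overflow 31)
  43÷1 = 43 each, +1 to first 0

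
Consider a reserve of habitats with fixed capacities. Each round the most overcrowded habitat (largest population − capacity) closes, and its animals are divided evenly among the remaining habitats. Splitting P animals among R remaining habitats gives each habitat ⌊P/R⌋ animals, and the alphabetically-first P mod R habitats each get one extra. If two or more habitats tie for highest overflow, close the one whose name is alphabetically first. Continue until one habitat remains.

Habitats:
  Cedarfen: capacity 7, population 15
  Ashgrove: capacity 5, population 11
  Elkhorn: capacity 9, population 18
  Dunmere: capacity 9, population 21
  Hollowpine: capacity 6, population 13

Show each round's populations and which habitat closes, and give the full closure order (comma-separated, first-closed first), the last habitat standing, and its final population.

Closure order: Dunmere, Elkhorn, Cedarfen, Ashgrove
Last habitat: Hollowpine with 78 animals

Round 1: Ashgrove=11 Cedarfen=15 Dunmere=21 Elkhorn=18 Hollowpine=13 → close Dunmere (overflow 12)
  21÷4 = 5 each, +1 to first 1
Round 2: Ashgrove=17 Cedarfen=20 Elkhorn=23 Hollowpine=18 → close Elkhorn (overflow 14)
  23÷3 = 7 each, +1 to first 2
Round 3: Ashgrove=25 Cedarfen=28 Hollowpine=25 → close Cedarfen (overflow 21)
  28÷2 = 14 each, +1 to first 0
Round 4: Ashgrove=39 Hollowpine=39 → close Ashgrove (overflow 34)
  39÷1 = 39 each, +1 to first 0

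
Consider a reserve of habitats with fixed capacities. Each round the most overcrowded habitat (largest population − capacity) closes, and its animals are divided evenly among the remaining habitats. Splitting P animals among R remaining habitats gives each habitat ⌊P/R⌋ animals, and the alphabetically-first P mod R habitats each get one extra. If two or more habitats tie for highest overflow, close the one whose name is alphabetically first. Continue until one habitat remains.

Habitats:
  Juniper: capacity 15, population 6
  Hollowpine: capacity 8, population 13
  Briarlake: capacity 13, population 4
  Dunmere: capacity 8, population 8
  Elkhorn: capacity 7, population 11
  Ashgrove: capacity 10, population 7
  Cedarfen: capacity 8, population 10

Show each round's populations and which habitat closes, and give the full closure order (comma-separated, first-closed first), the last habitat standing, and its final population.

Closure order: Hollowpine, Elkhorn, Cedarfen, Dunmere, Ashgrove, Briarlake
Last habitat: Juniper with 59 animals

Round 1: Ashgrove=7 Briarlake=4 Cedarfen=10 Dunmere=8 Elkhorn=11 Hollowpine=13 Juniper=6 → close Hollowpine (overflow 5)
  13÷6 = 2 each, +1 to first 1
Round 2: Ashgrove=10 Briarlake=6 Cedarfen=12 Dunmere=10 Elkhorn=13 Juniper=8 → close Elkhorn (overflow 6)
  13÷5 = 2 each, +1 to first 3
Round 3: Ashgrove=13 Briarlake=9 Cedarfen=15 Dunmere=12 Juniper=10 → close Cedarfen (overflow 7)
  15÷4 = 3 each, +1 to first 3
Round 4: Ashgrove=17 Briarlake=13 Dunmere=16 Juniper=13 → close Dunmere (overflow 8)
  16÷3 = 5 each, +1 to first 1
Round 5: Ashgrove=23 Briarlake=18 Juniper=18 → close Ashgrove (overflow 13)
  23÷2 = 11 each, +1 to first 1
Round 6: Briarlake=30 Juniper=29 → close Briarlake (overflow 17)
  30÷1 = 30 each, +1 to first 0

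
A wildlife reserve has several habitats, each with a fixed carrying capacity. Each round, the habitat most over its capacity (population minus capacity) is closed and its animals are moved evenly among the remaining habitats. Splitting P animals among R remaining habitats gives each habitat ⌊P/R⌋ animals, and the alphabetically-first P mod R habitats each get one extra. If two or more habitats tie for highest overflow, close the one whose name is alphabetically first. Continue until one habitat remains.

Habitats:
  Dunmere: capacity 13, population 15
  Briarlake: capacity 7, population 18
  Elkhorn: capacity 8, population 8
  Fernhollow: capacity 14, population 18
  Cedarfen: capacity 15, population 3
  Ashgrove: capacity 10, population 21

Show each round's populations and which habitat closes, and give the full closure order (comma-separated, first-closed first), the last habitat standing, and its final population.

Closure order: Ashgrove, Briarlake, Fernhollow, Dunmere, Elkhorn
Last habitat: Cedarfen with 83 animals

Round 1: Ashgrove=21 Briarlake=18 Cedarfen=3 Dunmere=15 Elkhorn=8 Fernhollow=18 → close Ashgrove (overflow 11)
  21÷5 = 4 each, +1 to first 1
Round 2: Briarlake=23 Cedarfen=7 Dunmere=19 Elkhorn=12 Fernhollow=22 → close Briarlake (overflow 16)
  23÷4 = 5 each, +1 to first 3
Round 3: Cedarfen=13 Dunmere=25 Elkhorn=18 Fernhollow=27 → close Fernhollow (overflow 13)
  27÷3 = 9 each, +1 to first 0
Round 4: Cedarfen=22 Dunmere=34 Elkhorn=27 → close Dunmere (overflow 21)
  34÷2 = 17 each, +1 to first 0
Round 5: Cedarfen=39 Elkhorn=44 → close Elkhorn (overflow 36)
  44÷1 = 44 each, +1 to first 0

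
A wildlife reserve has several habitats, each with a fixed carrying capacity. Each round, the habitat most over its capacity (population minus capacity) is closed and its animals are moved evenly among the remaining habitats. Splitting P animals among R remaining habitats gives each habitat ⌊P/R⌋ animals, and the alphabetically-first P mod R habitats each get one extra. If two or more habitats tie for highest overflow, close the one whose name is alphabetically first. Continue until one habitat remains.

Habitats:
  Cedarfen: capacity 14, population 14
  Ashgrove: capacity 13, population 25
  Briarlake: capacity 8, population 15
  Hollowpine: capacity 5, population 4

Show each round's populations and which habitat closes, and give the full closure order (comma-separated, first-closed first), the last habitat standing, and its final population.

Round 1: Ashgrove=25 Briarlake=15 Cedarfen=14 Hollowpine=4 → close Ashgrove (overflow 12)
  25÷3 = 8 each, +1 to first 1
Round 2: Briarlake=24 Cedarfen=22 Hollowpine=12 → close Briarlake (overflow 16)
  24÷2 = 12 each, +1 to first 0
Round 3: Cedarfen=34 Hollowpine=24 → close Cedarfen (overflow 20)
  34÷1 = 34 each, +1 to first 0

Closure order: Ashgrove, Briarlake, Cedarfen
Last habitat: Hollowpine with 58 animals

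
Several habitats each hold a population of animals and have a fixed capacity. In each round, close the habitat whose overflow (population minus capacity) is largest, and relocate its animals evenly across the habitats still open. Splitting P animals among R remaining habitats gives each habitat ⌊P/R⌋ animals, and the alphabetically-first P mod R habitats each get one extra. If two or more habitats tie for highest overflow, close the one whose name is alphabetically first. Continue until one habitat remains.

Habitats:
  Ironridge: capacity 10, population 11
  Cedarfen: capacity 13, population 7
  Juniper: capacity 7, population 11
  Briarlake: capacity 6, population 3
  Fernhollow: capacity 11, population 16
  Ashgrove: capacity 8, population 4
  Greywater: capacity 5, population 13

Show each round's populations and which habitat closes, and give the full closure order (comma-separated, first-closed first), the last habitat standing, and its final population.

Round 1: Ashgrove=4 Briarlake=3 Cedarfen=7 Fernhollow=16 Greywater=13 Ironridge=11 Juniper=11 → close Greywater (overflow 8)
  13÷6 = 2 each, +1 to first 1
Round 2: Ashgrove=7 Briarlake=5 Cedarfen=9 Fernhollow=18 Ironridge=13 Juniper=13 → close Fernhollow (overflow 7)
  18÷5 = 3 each, +1 to first 3
Round 3: Ashgrove=11 Briarlake=9 Cedarfen=13 Ironridge=16 Juniper=16 → close Juniper (overflow 9)
  16÷4 = 4 each, +1 to first 0
Round 4: Ashgrove=15 Briarlake=13 Cedarfen=17 Ironridge=20 → close Ironridge (overflow 10)
  20÷3 = 6 each, +1 to first 2
Round 5: Ashgrove=22 Briarlake=20 Cedarfen=23 → close Ashgrove (overflow 14)
  22÷2 = 11 each, +1 to first 0
Round 6: Briarlake=31 Cedarfen=34 → close Briarlake (overflow 25)
  31÷1 = 31 each, +1 to first 0

Closure order: Greywater, Fernhollow, Juniper, Ironridge, Ashgrove, Briarlake
Last habitat: Cedarfen with 65 animals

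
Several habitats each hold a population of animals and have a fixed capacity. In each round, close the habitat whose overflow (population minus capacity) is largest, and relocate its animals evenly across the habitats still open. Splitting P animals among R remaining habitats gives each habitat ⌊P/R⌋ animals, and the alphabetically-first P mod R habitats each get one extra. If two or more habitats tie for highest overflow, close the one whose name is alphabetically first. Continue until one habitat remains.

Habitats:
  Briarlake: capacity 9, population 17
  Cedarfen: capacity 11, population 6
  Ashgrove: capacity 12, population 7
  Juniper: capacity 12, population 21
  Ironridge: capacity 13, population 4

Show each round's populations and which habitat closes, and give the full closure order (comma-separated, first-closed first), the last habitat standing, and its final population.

Closure order: Juniper, Briarlake, Ashgrove, Cedarfen
Last habitat: Ironridge with 55 animals

Round 1: Ashgrove=7 Briarlake=17 Cedarfen=6 Ironridge=4 Juniper=21 → close Juniper (overflow 9)
  21÷4 = 5 each, +1 to first 1
Round 2: Ashgrove=13 Briarlake=22 Cedarfen=11 Ironridge=9 → close Briarlake (overflow 13)
  22÷3 = 7 each, +1 to first 1
Round 3: Ashgrove=21 Cedarfen=18 Ironridge=16 → close Ashgrove (overflow 9)
  21÷2 = 10 each, +1 to first 1
Round 4: Cedarfen=29 Ironridge=26 → close Cedarfen (overflow 18)
  29÷1 = 29 each, +1 to first 0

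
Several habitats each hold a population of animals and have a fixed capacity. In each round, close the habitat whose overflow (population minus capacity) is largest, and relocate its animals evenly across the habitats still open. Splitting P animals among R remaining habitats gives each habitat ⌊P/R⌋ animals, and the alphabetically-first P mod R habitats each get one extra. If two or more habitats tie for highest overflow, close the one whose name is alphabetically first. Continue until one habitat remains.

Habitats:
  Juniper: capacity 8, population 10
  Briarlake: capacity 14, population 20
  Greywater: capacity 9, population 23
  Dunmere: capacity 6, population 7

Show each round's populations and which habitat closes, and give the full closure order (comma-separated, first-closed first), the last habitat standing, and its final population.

Round 1: Briarlake=20 Dunmere=7 Greywater=23 Juniper=10 → close Greywater (overflow 14)
  23÷3 = 7 each, +1 to first 2
Round 2: Briarlake=28 Dunmere=15 Juniper=17 → close Briarlake (overflow 14)
  28÷2 = 14 each, +1 to first 0
Round 3: Dunmere=29 Juniper=31 → close Dunmere (overflow 23)
  29÷1 = 29 each, +1 to first 0

Closure order: Greywater, Briarlake, Dunmere
Last habitat: Juniper with 60 animals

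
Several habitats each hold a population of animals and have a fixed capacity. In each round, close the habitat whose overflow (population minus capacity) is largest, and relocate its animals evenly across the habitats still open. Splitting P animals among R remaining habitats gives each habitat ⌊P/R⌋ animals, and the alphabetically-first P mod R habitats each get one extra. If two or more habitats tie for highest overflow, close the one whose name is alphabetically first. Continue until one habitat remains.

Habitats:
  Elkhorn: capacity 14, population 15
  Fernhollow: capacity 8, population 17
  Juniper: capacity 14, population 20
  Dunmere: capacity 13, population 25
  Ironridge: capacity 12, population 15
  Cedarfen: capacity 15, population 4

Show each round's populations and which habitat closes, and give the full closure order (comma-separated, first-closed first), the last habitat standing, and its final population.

Closure order: Dunmere, Fernhollow, Juniper, Ironridge, Elkhorn
Last habitat: Cedarfen with 96 animals

Round 1: Cedarfen=4 Dunmere=25 Elkhorn=15 Fernhollow=17 Ironridge=15 Juniper=20 → close Dunmere (overflow 12)
  25÷5 = 5 each, +1 to first 0
Round 2: Cedarfen=9 Elkhorn=20 Fernhollow=22 Ironridge=20 Juniper=25 → close Fernhollow (overflow 14)
  22÷4 = 5 each, +1 to first 2
Round 3: Cedarfen=15 Elkhorn=26 Ironridge=25 Juniper=30 → close Juniper (overflow 16)
  30÷3 = 10 each, +1 to first 0
Round 4: Cedarfen=25 Elkhorn=36 Ironridge=35 → close Ironridge (overflow 23)
  35÷2 = 17 each, +1 to first 1
Round 5: Cedarfen=43 Elkhorn=53 → close Elkhorn (overflow 39)
  53÷1 = 53 each, +1 to first 0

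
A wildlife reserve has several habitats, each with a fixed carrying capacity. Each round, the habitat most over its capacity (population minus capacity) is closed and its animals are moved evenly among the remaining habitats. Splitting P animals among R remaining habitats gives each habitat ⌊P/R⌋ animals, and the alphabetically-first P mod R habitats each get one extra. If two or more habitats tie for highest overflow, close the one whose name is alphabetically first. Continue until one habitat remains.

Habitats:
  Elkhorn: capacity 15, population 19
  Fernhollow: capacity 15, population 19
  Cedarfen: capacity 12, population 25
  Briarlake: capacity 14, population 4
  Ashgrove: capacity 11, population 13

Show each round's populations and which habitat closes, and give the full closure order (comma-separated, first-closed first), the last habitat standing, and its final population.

Round 1: Ashgrove=13 Briarlake=4 Cedarfen=25 Elkhorn=19 Fernhollow=19 → close Cedarfen (overflow 13)
  25÷4 = 6 each, +1 to first 1
Round 2: Ashgrove=20 Briarlake=10 Elkhorn=25 Fernhollow=25 → close Elkhorn (overflow 10)
  25÷3 = 8 each, +1 to first 1
Round 3: Ashgrove=29 Briarlake=18 Fernhollow=33 → close Ashgrove (overflow 18)
  29÷2 = 14 each, +1 to first 1
Round 4: Briarlake=33 Fernhollow=47 → close Fernhollow (overflow 32)
  47÷1 = 47 each, +1 to first 0

Closure order: Cedarfen, Elkhorn, Ashgrove, Fernhollow
Last habitat: Briarlake with 80 animals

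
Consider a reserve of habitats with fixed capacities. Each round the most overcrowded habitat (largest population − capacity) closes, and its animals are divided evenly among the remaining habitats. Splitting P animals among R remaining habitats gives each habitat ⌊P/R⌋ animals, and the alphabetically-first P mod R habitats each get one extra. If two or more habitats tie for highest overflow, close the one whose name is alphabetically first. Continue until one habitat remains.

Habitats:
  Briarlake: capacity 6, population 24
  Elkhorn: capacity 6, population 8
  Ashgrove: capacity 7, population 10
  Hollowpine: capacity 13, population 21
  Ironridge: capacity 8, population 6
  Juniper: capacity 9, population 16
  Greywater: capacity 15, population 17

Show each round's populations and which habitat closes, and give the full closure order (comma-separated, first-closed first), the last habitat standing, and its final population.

Round 1: Ashgrove=10 Briarlake=24 Elkhorn=8 Greywater=17 Hollowpine=21 Ironridge=6 Juniper=16 → close Briarlake (overflow 18)
  24÷6 = 4 each, +1 to first 0
Round 2: Ashgrove=14 Elkhorn=12 Greywater=21 Hollowpine=25 Ironridge=10 Juniper=20 → close Hollowpine (overflow 12)
  25÷5 = 5 each, +1 to first 0
Round 3: Ashgrove=19 Elkhorn=17 Greywater=26 Ironridge=15 Juniper=25 → close Juniper (overflow 16)
  25÷4 = 6 each, +1 to first 1
Round 4: Ashgrove=26 Elkhorn=23 Greywater=32 Ironridge=21 → close Ashgrove (overflow 19)
  26÷3 = 8 each, +1 to first 2
Round 5: Elkhorn=32 Greywater=41 Ironridge=29 → close Elkhorn (overflow 26)
  32÷2 = 16 each, +1 to first 0
Round 6: Greywater=57 Ironridge=45 → close Greywater (overflow 42)
  57÷1 = 57 each, +1 to first 0

Closure order: Briarlake, Hollowpine, Juniper, Ashgrove, Elkhorn, Greywater
Last habitat: Ironridge with 102 animals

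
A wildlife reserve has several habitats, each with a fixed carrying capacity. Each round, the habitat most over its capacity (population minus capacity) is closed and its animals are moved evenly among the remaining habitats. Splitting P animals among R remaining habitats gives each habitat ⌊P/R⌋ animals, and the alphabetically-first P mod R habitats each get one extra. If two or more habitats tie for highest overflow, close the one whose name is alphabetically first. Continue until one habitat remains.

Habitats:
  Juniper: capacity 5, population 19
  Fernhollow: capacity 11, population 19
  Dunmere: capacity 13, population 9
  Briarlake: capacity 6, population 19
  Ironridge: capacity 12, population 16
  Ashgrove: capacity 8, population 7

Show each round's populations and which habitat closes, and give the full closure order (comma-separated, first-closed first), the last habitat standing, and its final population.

Round 1: Ashgrove=7 Briarlake=19 Dunmere=9 Fernhollow=19 Ironridge=16 Juniper=19 → close Juniper (overflow 14)
  19÷5 = 3 each, +1 to first 4
Round 2: Ashgrove=11 Briarlake=23 Dunmere=13 Fernhollow=23 Ironridge=19 → close Briarlake (overflow 17)
  23÷4 = 5 each, +1 to first 3
Round 3: Ashgrove=17 Dunmere=19 Fernhollow=29 Ironridge=24 → close Fernhollow (overflow 18)
  29÷3 = 9 each, +1 to first 2
Round 4: Ashgrove=27 Dunmere=29 Ironridge=33 → close Ironridge (overflow 21)
  33÷2 = 16 each, +1 to first 1
Round 5: Ashgrove=44 Dunmere=45 → close Ashgrove (overflow 36)
  44÷1 = 44 each, +1 to first 0

Closure order: Juniper, Briarlake, Fernhollow, Ironridge, Ashgrove
Last habitat: Dunmere with 89 animals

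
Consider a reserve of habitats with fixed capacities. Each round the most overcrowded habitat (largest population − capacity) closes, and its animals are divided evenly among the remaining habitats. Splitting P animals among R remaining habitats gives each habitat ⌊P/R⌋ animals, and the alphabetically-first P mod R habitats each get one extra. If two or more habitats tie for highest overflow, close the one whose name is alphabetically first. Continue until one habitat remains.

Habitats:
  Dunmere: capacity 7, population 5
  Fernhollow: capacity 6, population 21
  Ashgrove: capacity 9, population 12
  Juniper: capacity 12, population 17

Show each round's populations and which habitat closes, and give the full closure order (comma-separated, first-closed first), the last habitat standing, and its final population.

Closure order: Fernhollow, Juniper, Ashgrove
Last habitat: Dunmere with 55 animals

Round 1: Ashgrove=12 Dunmere=5 Fernhollow=21 Juniper=17 → close Fernhollow (overflow 15)
  21÷3 = 7 each, +1 to first 0
Round 2: Ashgrove=19 Dunmere=12 Juniper=24 → close Juniper (overflow 12)
  24÷2 = 12 each, +1 to first 0
Round 3: Ashgrove=31 Dunmere=24 → close Ashgrove (overflow 22)
  31÷1 = 31 each, +1 to first 0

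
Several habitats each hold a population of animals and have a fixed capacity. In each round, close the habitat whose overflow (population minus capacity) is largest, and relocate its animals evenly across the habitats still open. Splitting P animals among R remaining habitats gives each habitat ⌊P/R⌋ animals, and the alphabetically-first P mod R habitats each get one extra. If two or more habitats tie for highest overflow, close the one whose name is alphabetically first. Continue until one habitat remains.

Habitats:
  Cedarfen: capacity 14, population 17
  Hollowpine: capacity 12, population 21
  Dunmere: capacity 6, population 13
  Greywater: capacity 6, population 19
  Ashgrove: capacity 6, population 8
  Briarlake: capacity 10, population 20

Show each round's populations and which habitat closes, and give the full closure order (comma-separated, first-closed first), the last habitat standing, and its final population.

Round 1: Ashgrove=8 Briarlake=20 Cedarfen=17 Dunmere=13 Greywater=19 Hollowpine=21 → close Greywater (overflow 13)
  19÷5 = 3 each, +1 to first 4
Round 2: Ashgrove=12 Briarlake=24 Cedarfen=21 Dunmere=17 Hollowpine=24 → close Briarlake (overflow 14)
  24÷4 = 6 each, +1 to first 0
Round 3: Ashgrove=18 Cedarfen=27 Dunmere=23 Hollowpine=30 → close Hollowpine (overflow 18)
  30÷3 = 10 each, +1 to first 0
Round 4: Ashgrove=28 Cedarfen=37 Dunmere=33 → close Dunmere (overflow 27)
  33÷2 = 16 each, +1 to first 1
Round 5: Ashgrove=45 Cedarfen=53 → close Ashgrove (overflow 39)
  45÷1 = 45 each, +1 to first 0

Closure order: Greywater, Briarlake, Hollowpine, Dunmere, Ashgrove
Last habitat: Cedarfen with 98 animals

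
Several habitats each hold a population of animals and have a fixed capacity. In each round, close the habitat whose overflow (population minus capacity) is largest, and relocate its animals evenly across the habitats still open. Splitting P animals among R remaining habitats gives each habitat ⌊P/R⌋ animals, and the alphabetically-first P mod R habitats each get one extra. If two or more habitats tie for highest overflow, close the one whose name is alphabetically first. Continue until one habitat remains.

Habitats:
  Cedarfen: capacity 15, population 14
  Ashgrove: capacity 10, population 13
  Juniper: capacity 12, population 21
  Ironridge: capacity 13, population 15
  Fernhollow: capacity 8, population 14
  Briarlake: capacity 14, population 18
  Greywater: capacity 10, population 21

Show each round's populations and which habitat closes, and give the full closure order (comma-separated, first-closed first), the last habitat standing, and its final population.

Round 1: Ashgrove=13 Briarlake=18 Cedarfen=14 Fernhollow=14 Greywater=21 Ironridge=15 Juniper=21 → close Greywater (overflow 11)
  21÷6 = 3 each, +1 to first 3
Round 2: Ashgrove=17 Briarlake=22 Cedarfen=18 Fernhollow=17 Ironridge=18 Juniper=24 → close Juniper (overflow 12)
  24÷5 = 4 each, +1 to first 4
Round 3: Ashgrove=22 Briarlake=27 Cedarfen=23 Fernhollow=22 Ironridge=22 → close Fernhollow (overflow 14)
  22÷4 = 5 each, +1 to first 2
Round 4: Ashgrove=28 Briarlake=33 Cedarfen=28 Ironridge=27 → close Briarlake (overflow 19)
  33÷3 = 11 each, +1 to first 0
Round 5: Ashgrove=39 Cedarfen=39 Ironridge=38 → close Ashgrove (overflow 29)
  39÷2 = 19 each, +1 to first 1
Round 6: Cedarfen=59 Ironridge=57 → close Cedarfen (overflow 44)
  59÷1 = 59 each, +1 to first 0

Closure order: Greywater, Juniper, Fernhollow, Briarlake, Ashgrove, Cedarfen
Last habitat: Ironridge with 116 animals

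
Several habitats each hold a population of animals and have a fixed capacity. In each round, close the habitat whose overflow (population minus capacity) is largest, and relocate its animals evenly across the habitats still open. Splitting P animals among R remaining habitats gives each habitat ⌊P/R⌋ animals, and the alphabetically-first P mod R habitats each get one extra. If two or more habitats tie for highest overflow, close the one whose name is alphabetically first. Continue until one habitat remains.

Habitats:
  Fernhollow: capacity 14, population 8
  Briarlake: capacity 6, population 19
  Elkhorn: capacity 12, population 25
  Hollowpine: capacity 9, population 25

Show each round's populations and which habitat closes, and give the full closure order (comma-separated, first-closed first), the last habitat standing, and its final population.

Round 1: Briarlake=19 Elkhorn=25 Fernhollow=8 Hollowpine=25 → close Hollowpine (overflow 16)
  25÷3 = 8 each, +1 to first 1
Round 2: Briarlake=28 Elkhorn=33 Fernhollow=16 → close Briarlake (overflow 22)
  28÷2 = 14 each, +1 to first 0
Round 3: Elkhorn=47 Fernhollow=30 → close Elkhorn (overflow 35)
  47÷1 = 47 each, +1 to first 0

Closure order: Hollowpine, Briarlake, Elkhorn
Last habitat: Fernhollow with 77 animals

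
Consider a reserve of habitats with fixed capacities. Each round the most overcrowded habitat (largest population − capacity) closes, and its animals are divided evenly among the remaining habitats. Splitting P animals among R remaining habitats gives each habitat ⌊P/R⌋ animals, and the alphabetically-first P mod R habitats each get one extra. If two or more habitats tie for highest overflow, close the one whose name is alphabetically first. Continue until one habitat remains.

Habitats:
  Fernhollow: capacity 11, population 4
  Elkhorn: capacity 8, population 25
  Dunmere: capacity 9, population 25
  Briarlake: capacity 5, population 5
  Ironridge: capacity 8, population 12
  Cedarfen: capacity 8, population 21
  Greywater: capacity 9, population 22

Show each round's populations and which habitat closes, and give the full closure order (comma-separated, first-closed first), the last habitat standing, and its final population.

Round 1: Briarlake=5 Cedarfen=21 Dunmere=25 Elkhorn=25 Fernhollow=4 Greywater=22 Ironridge=12 → close Elkhorn (overflow 17)
  25÷6 = 4 each, +1 to first 1
Round 2: Briarlake=10 Cedarfen=25 Dunmere=29 Fernhollow=8 Greywater=26 Ironridge=16 → close Dunmere (overflow 20)
  29÷5 = 5 each, +1 to first 4
Round 3: Briarlake=16 Cedarfen=31 Fernhollow=14 Greywater=32 Ironridge=21 → close Cedarfen (overflow 23)
  31÷4 = 7 each, +1 to first 3
Round 4: Briarlake=24 Fernhollow=22 Greywater=40 Ironridge=28 → close Greywater (overflow 31)
  40÷3 = 13 each, +1 to first 1
Round 5: Briarlake=38 Fernhollow=35 Ironridge=41 → close Briarlake (overflow 33)
  38÷2 = 19 each, +1 to first 0
Round 6: Fernhollow=54 Ironridge=60 → close Ironridge (overflow 52)
  60÷1 = 60 each, +1 to first 0

Closure order: Elkhorn, Dunmere, Cedarfen, Greywater, Briarlake, Ironridge
Last habitat: Fernhollow with 114 animals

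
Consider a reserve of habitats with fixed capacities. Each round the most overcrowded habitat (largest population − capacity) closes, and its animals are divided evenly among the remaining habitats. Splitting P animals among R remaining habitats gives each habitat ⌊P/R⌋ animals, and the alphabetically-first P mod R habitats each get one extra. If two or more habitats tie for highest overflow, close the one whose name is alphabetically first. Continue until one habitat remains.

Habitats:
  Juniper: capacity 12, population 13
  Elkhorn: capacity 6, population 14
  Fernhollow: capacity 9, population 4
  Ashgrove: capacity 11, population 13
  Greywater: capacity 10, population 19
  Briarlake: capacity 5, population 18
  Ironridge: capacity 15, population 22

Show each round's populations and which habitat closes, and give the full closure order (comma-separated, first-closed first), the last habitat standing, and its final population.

Closure order: Briarlake, Greywater, Elkhorn, Ironridge, Ashgrove, Juniper
Last habitat: Fernhollow with 103 animals

Round 1: Ashgrove=13 Briarlake=18 Elkhorn=14 Fernhollow=4 Greywater=19 Ironridge=22 Juniper=13 → close Briarlake (overflow 13)
  18÷6 = 3 each, +1 to first 0
Round 2: Ashgrove=16 Elkhorn=17 Fernhollow=7 Greywater=22 Ironridge=25 Juniper=16 → close Greywater (overflow 12)
  22÷5 = 4 each, +1 to first 2
Round 3: Ashgrove=21 Elkhorn=22 Fernhollow=11 Ironridge=29 Juniper=20 → close Elkhorn (overflow 16)
  22÷4 = 5 each, +1 to first 2
Round 4: Ashgrove=27 Fernhollow=17 Ironridge=34 Juniper=25 → close Ironridge (overflow 19)
  34÷3 = 11 each, +1 to first 1
Round 5: Ashgrove=39 Fernhollow=28 Juniper=36 → close Ashgrove (overflow 28)
  39÷2 = 19 each, +1 to first 1
Round 6: Fernhollow=48 Juniper=55 → close Juniper (overflow 43)
  55÷1 = 55 each, +1 to first 0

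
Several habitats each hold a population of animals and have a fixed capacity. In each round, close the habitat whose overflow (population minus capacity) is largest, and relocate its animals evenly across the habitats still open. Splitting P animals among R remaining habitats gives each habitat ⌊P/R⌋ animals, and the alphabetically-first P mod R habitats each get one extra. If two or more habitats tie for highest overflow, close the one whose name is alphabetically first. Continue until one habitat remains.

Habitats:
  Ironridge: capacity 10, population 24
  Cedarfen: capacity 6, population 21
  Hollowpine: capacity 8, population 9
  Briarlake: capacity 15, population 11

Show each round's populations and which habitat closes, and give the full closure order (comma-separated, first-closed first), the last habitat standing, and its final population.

Closure order: Cedarfen, Ironridge, Hollowpine
Last habitat: Briarlake with 65 animals

Round 1: Briarlake=11 Cedarfen=21 Hollowpine=9 Ironridge=24 → close Cedarfen (overflow 15)
  21÷3 = 7 each, +1 to first 0
Round 2: Briarlake=18 Hollowpine=16 Ironridge=31 → close Ironridge (overflow 21)
  31÷2 = 15 each, +1 to first 1
Round 3: Briarlake=34 Hollowpine=31 → close Hollowpine (overflow 23)
  31÷1 = 31 each, +1 to first 0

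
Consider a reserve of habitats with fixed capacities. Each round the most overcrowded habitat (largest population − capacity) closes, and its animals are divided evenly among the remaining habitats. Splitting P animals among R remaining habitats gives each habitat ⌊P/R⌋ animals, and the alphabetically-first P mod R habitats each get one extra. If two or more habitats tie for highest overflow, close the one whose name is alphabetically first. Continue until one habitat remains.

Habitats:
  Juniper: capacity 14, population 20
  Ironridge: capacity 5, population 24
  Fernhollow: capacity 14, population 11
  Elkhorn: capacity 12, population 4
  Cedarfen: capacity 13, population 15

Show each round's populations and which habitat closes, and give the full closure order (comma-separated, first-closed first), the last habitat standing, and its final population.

Round 1: Cedarfen=15 Elkhorn=4 Fernhollow=11 Ironridge=24 Juniper=20 → close Ironridge (overflow 19)
  24÷4 = 6 each, +1 to first 0
Round 2: Cedarfen=21 Elkhorn=10 Fernhollow=17 Juniper=26 → close Juniper (overflow 12)
  26÷3 = 8 each, +1 to first 2
Round 3: Cedarfen=30 Elkhorn=19 Fernhollow=25 → close Cedarfen (overflow 17)
  30÷2 = 15 each, +1 to first 0
Round 4: Elkhorn=34 Fernhollow=40 → close Fernhollow (overflow 26)
  40÷1 = 40 each, +1 to first 0

Closure order: Ironridge, Juniper, Cedarfen, Fernhollow
Last habitat: Elkhorn with 74 animals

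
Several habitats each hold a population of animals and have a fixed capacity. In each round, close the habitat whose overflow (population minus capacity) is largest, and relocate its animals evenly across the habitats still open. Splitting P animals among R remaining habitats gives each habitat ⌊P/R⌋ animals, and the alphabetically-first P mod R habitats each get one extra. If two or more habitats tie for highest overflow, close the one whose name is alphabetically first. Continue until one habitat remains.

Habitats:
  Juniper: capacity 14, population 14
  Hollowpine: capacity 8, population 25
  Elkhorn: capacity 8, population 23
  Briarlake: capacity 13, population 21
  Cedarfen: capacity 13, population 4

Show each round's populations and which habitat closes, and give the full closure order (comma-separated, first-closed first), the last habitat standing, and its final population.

Closure order: Hollowpine, Elkhorn, Briarlake, Juniper
Last habitat: Cedarfen with 87 animals

Round 1: Briarlake=21 Cedarfen=4 Elkhorn=23 Hollowpine=25 Juniper=14 → close Hollowpine (overflow 17)
  25÷4 = 6 each, +1 to first 1
Round 2: Briarlake=28 Cedarfen=10 Elkhorn=29 Juniper=20 → close Elkhorn (overflow 21)
  29÷3 = 9 each, +1 to first 2
Round 3: Briarlake=38 Cedarfen=20 Juniper=29 → close Briarlake (overflow 25)
  38÷2 = 19 each, +1 to first 0
Round 4: Cedarfen=39 Juniper=48 → close Juniper (overflow 34)
  48÷1 = 48 each, +1 to first 0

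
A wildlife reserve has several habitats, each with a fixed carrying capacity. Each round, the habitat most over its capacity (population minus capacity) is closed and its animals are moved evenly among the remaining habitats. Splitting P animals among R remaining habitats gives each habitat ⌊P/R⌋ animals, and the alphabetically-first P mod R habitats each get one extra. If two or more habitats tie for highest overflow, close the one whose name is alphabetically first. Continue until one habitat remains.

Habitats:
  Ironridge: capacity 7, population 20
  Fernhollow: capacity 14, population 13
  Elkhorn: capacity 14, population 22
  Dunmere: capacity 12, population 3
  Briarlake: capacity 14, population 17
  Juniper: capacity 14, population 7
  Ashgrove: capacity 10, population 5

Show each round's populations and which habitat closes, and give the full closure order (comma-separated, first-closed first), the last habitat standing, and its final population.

Round 1: Ashgrove=5 Briarlake=17 Dunmere=3 Elkhorn=22 Fernhollow=13 Ironridge=20 Juniper=7 → close Ironridge (overflow 13)
  20÷6 = 3 each, +1 to first 2
Round 2: Ashgrove=9 Briarlake=21 Dunmere=6 Elkhorn=25 Fernhollow=16 Juniper=10 → close Elkhorn (overflow 11)
  25÷5 = 5 each, +1 to first 0
Round 3: Ashgrove=14 Briarlake=26 Dunmere=11 Fernhollow=21 Juniper=15 → close Briarlake (overflow 12)
  26÷4 = 6 each, +1 to first 2
Round 4: Ashgrove=21 Dunmere=18 Fernhollow=27 Juniper=21 → close Fernhollow (overflow 13)
  27÷3 = 9 each, +1 to first 0
Round 5: Ashgrove=30 Dunmere=27 Juniper=30 → close Ashgrove (overflow 20)
  30÷2 = 15 each, +1 to first 0
Round 6: Dunmere=42 Juniper=45 → close Juniper (overflow 31)
  45÷1 = 45 each, +1 to first 0

Closure order: Ironridge, Elkhorn, Briarlake, Fernhollow, Ashgrove, Juniper
Last habitat: Dunmere with 87 animals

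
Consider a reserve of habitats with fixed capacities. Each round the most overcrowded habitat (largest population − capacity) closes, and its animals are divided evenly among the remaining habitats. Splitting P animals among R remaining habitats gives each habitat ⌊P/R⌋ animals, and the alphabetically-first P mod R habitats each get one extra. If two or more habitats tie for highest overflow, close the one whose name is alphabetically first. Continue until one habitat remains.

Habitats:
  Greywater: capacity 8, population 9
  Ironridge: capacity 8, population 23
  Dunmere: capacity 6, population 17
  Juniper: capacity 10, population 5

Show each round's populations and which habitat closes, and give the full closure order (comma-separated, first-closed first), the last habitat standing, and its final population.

Round 1: Dunmere=17 Greywater=9 Ironridge=23 Juniper=5 → close Ironridge (overflow 15)
  23÷3 = 7 each, +1 to first 2
Round 2: Dunmere=25 Greywater=17 Juniper=12 → close Dunmere (overflow 19)
  25÷2 = 12 each, +1 to first 1
Round 3: Greywater=30 Juniper=24 → close Greywater (overflow 22)
  30÷1 = 30 each, +1 to first 0

Closure order: Ironridge, Dunmere, Greywater
Last habitat: Juniper with 54 animals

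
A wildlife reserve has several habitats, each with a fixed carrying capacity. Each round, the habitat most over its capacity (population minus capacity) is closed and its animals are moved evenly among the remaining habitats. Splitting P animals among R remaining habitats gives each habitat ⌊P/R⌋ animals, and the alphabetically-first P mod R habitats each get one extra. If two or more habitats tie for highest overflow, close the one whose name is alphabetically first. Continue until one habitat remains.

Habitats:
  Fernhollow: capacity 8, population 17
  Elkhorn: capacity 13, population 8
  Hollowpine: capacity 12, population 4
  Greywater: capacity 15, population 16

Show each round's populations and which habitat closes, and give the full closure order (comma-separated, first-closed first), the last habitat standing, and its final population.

Closure order: Fernhollow, Greywater, Elkhorn
Last habitat: Hollowpine with 45 animals

Round 1: Elkhorn=8 Fernhollow=17 Greywater=16 Hollowpine=4 → close Fernhollow (overflow 9)
  17÷3 = 5 each, +1 to first 2
Round 2: Elkhorn=14 Greywater=22 Hollowpine=9 → close Greywater (overflow 7)
  22÷2 = 11 each, +1 to first 0
Round 3: Elkhorn=25 Hollowpine=20 → close Elkhorn (overflow 12)
  25÷1 = 25 each, +1 to first 0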